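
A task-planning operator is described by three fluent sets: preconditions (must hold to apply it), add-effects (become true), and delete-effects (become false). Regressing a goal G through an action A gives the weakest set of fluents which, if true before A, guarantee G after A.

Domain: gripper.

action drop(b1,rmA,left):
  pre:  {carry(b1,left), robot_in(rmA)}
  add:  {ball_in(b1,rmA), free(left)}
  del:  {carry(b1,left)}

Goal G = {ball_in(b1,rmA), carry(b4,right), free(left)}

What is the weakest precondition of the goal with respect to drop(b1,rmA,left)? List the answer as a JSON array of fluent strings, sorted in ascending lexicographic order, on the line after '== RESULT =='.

Compute (G \ add) ∪ pre:
  G ∩ del = {}  (empty — regression defined)
  G \ add = {ball_in(b1,rmA), carry(b4,right), free(left)} \ {ball_in(b1,rmA), free(left)} = {carry(b4,right)}
  ∪ pre   = {carry(b4,right)} ∪ {carry(b1,left), robot_in(rmA)}
          = {carry(b1,left), carry(b4,right), robot_in(rmA)}

== RESULT ==
["carry(b1,left)", "carry(b4,right)", "robot_in(rmA)"]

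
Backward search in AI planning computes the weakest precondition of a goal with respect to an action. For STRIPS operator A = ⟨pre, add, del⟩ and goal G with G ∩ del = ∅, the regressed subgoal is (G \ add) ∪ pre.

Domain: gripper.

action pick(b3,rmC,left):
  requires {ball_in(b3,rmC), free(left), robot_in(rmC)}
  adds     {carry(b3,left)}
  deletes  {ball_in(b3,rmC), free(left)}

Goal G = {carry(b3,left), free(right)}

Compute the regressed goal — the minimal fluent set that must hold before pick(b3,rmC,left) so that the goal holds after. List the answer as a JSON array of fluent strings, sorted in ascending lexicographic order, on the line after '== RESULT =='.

Regress:
  G ∩ del = {}  (empty — regression defined)
  G \ add = {carry(b3,left), free(right)} \ {carry(b3,left)} = {free(right)}
  ∪ pre   = {free(right)} ∪ {ball_in(b3,rmC), free(left), robot_in(rmC)}
          = {ball_in(b3,rmC), free(left), free(right), robot_in(rmC)}

== RESULT ==
["ball_in(b3,rmC)", "free(left)", "free(right)", "robot_in(rmC)"]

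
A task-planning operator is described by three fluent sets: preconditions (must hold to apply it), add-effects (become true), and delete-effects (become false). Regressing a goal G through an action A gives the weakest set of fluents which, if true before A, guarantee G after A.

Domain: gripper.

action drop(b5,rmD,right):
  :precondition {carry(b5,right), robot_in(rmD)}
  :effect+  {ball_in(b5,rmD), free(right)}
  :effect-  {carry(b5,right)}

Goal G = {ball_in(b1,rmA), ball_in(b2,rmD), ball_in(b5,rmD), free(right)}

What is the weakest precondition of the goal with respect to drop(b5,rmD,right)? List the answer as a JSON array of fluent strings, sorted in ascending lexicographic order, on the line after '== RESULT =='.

Regress:
  G ∩ del = {}  (empty — regression defined)
  G \ add = {ball_in(b1,rmA), ball_in(b2,rmD), ball_in(b5,rmD), free(right)} \ {ball_in(b5,rmD), free(right)} = {ball_in(b1,rmA), ball_in(b2,rmD)}
  ∪ pre   = {ball_in(b1,rmA), ball_in(b2,rmD)} ∪ {carry(b5,right), robot_in(rmD)}
          = {ball_in(b1,rmA), ball_in(b2,rmD), carry(b5,right), robot_in(rmD)}

== RESULT ==
["ball_in(b1,rmA)", "ball_in(b2,rmD)", "carry(b5,right)", "robot_in(rmD)"]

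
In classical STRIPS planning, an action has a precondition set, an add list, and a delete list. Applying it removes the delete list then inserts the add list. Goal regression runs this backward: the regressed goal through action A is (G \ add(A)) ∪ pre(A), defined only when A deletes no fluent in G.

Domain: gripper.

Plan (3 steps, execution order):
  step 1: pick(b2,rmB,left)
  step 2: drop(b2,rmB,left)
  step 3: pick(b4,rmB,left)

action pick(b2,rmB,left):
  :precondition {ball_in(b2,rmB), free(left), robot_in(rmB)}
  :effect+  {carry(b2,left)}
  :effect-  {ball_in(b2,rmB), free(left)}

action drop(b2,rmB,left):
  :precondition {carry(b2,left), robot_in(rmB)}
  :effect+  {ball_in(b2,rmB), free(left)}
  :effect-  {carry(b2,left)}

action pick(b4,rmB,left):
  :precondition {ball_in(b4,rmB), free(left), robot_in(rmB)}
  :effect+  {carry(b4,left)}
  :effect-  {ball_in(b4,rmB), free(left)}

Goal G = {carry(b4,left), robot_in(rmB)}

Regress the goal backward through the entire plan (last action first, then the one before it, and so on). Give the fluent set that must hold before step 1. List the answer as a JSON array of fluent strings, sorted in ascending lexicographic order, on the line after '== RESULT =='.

Regress step by step:
  through step 3 (pick(b4,rmB,left)): drop {carry(b4,left)}, keep {robot_in(rmB)}, require {ball_in(b4,rmB), free(left), robot_in(rmB)}
    → {ball_in(b4,rmB), free(left), robot_in(rmB)}
  through step 2 (drop(b2,rmB,left)): drop {free(left)}, keep {ball_in(b4,rmB), robot_in(rmB)}, require {carry(b2,left), robot_in(rmB)}
    → {ball_in(b4,rmB), carry(b2,left), robot_in(rmB)}
  through step 1 (pick(b2,rmB,left)): drop {carry(b2,left)}, keep {ball_in(b4,rmB), robot_in(rmB)}, require {ball_in(b2,rmB), free(left), robot_in(rmB)}
    → {ball_in(b2,rmB), ball_in(b4,rmB), free(left), robot_in(rmB)}

== RESULT ==
["ball_in(b2,rmB)", "ball_in(b4,rmB)", "free(left)", "robot_in(rmB)"]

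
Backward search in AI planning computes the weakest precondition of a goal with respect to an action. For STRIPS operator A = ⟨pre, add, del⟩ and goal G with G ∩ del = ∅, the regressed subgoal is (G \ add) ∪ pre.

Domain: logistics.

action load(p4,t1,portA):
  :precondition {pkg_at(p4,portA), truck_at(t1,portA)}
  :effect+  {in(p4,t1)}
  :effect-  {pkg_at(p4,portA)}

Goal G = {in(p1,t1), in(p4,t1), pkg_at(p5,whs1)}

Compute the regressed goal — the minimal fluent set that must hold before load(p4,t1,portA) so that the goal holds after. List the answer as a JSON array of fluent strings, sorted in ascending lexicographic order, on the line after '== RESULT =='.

Regress:
  G ∩ del = {}  (empty — regression defined)
  G \ add = {in(p1,t1), in(p4,t1), pkg_at(p5,whs1)} \ {in(p4,t1)} = {in(p1,t1), pkg_at(p5,whs1)}
  ∪ pre   = {in(p1,t1), pkg_at(p5,whs1)} ∪ {pkg_at(p4,portA), truck_at(t1,portA)}
          = {in(p1,t1), pkg_at(p4,portA), pkg_at(p5,whs1), truck_at(t1,portA)}

== RESULT ==
["in(p1,t1)", "pkg_at(p4,portA)", "pkg_at(p5,whs1)", "truck_at(t1,portA)"]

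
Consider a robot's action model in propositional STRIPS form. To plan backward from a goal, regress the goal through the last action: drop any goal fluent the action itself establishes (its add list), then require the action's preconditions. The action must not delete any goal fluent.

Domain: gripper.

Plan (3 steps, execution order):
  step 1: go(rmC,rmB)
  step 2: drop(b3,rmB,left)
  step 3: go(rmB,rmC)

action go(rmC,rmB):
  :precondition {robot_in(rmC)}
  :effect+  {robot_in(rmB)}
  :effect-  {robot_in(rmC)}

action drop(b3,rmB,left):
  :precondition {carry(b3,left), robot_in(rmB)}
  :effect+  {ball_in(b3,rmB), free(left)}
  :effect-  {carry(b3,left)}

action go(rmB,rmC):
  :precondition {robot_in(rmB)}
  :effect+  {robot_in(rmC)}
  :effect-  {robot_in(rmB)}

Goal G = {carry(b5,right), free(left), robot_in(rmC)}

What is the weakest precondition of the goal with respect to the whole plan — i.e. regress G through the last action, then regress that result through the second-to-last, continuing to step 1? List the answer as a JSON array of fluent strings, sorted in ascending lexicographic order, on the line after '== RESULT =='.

Work backward from the goal:
  through step 3 (go(rmB,rmC)): drop {robot_in(rmC)}, keep {carry(b5,right), free(left)}, require {robot_in(rmB)}
    → {carry(b5,right), free(left), robot_in(rmB)}
  through step 2 (drop(b3,rmB,left)): drop {free(left)}, keep {carry(b5,right), robot_in(rmB)}, require {carry(b3,left), robot_in(rmB)}
    → {carry(b3,left), carry(b5,right), robot_in(rmB)}
  through step 1 (go(rmC,rmB)): drop {robot_in(rmB)}, keep {carry(b3,left), carry(b5,right)}, require {robot_in(rmC)}
    → {carry(b3,left), carry(b5,right), robot_in(rmC)}

== RESULT ==
["carry(b3,left)", "carry(b5,right)", "robot_in(rmC)"]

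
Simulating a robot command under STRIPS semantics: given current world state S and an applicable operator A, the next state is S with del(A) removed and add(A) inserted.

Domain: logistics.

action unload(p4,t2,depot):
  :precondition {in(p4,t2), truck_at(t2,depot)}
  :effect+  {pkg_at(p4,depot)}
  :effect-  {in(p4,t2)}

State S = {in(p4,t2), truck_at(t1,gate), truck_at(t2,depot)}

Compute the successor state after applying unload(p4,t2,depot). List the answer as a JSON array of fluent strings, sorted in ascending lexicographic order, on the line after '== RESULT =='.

Compute (S \ del) ∪ add:
  pre ⊆ S: {in(p4,t2), truck_at(t2,depot)} ⊆ S  — applicable
  S \ del = {truck_at(t1,gate), truck_at(t2,depot)}
  ∪ add   = {pkg_at(p4,depot), truck_at(t1,gate), truck_at(t2,depot)}

== RESULT ==
["pkg_at(p4,depot)", "truck_at(t1,gate)", "truck_at(t2,depot)"]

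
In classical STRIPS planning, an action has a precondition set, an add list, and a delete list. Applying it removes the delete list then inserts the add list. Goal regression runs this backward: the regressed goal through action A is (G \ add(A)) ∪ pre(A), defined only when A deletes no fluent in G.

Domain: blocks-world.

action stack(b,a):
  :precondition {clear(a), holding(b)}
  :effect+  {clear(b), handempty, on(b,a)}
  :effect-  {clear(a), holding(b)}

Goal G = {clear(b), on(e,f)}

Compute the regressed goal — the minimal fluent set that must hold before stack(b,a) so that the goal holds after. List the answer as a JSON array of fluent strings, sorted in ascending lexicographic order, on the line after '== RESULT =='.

Compute (G \ add) ∪ pre:
  G ∩ del = {}  (empty — regression defined)
  G \ add = {clear(b), on(e,f)} \ {clear(b), handempty, on(b,a)} = {on(e,f)}
  ∪ pre   = {on(e,f)} ∪ {clear(a), holding(b)}
          = {clear(a), holding(b), on(e,f)}

== RESULT ==
["clear(a)", "holding(b)", "on(e,f)"]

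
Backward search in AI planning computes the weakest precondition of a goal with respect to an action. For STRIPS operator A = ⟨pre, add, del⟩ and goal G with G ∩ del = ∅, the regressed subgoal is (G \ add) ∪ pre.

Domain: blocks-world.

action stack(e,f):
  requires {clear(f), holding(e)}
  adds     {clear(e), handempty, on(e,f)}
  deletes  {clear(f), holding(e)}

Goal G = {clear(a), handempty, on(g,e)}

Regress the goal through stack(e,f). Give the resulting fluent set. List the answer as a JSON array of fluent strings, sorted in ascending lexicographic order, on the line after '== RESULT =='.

Regress:
  G ∩ del = {}  (empty — regression defined)
  G \ add = {clear(a), handempty, on(g,e)} \ {clear(e), handempty, on(e,f)} = {clear(a), on(g,e)}
  ∪ pre   = {clear(a), on(g,e)} ∪ {clear(f), holding(e)}
          = {clear(a), clear(f), holding(e), on(g,e)}

== RESULT ==
["clear(a)", "clear(f)", "holding(e)", "on(g,e)"]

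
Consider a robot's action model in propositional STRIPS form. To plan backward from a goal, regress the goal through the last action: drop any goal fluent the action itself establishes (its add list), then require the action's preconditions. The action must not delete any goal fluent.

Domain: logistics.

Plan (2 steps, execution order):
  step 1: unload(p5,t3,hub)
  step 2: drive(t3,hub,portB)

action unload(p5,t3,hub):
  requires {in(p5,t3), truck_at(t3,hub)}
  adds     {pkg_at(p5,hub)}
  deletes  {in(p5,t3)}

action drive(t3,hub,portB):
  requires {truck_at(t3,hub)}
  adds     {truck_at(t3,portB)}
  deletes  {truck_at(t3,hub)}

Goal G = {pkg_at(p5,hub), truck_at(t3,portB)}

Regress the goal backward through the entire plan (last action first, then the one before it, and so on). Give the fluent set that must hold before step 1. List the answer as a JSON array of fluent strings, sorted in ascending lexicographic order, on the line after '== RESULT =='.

Regress step by step:
  through step 2 (drive(t3,hub,portB)): drop {truck_at(t3,portB)}, keep {pkg_at(p5,hub)}, require {truck_at(t3,hub)}
    → {pkg_at(p5,hub), truck_at(t3,hub)}
  through step 1 (unload(p5,t3,hub)): drop {pkg_at(p5,hub)}, keep {truck_at(t3,hub)}, require {in(p5,t3), truck_at(t3,hub)}
    → {in(p5,t3), truck_at(t3,hub)}

== RESULT ==
["in(p5,t3)", "truck_at(t3,hub)"]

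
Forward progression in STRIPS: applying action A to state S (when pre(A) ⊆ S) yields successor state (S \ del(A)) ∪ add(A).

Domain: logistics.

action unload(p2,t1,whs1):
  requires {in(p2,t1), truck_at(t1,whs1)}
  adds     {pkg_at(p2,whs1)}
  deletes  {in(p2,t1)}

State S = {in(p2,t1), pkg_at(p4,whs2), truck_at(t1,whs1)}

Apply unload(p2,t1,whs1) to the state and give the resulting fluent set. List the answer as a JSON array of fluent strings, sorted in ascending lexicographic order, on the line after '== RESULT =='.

Compute (S \ del) ∪ add:
  pre ⊆ S: {in(p2,t1), truck_at(t1,whs1)} ⊆ S  — applicable
  S \ del = {pkg_at(p4,whs2), truck_at(t1,whs1)}
  ∪ add   = {pkg_at(p2,whs1), pkg_at(p4,whs2), truck_at(t1,whs1)}

== RESULT ==
["pkg_at(p2,whs1)", "pkg_at(p4,whs2)", "truck_at(t1,whs1)"]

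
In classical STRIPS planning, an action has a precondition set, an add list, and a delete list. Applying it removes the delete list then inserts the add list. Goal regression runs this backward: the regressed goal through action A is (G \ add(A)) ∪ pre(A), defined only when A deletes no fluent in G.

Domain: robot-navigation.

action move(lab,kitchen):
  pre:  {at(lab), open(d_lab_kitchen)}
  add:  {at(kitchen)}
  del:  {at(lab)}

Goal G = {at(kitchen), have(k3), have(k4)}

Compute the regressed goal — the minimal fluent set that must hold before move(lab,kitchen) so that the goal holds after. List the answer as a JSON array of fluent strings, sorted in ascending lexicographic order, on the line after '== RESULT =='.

Regress:
  G ∩ del = {}  (empty — regression defined)
  G \ add = {at(kitchen), have(k3), have(k4)} \ {at(kitchen)} = {have(k3), have(k4)}
  ∪ pre   = {have(k3), have(k4)} ∪ {at(lab), open(d_lab_kitchen)}
          = {at(lab), have(k3), have(k4), open(d_lab_kitchen)}

== RESULT ==
["at(lab)", "have(k3)", "have(k4)", "open(d_lab_kitchen)"]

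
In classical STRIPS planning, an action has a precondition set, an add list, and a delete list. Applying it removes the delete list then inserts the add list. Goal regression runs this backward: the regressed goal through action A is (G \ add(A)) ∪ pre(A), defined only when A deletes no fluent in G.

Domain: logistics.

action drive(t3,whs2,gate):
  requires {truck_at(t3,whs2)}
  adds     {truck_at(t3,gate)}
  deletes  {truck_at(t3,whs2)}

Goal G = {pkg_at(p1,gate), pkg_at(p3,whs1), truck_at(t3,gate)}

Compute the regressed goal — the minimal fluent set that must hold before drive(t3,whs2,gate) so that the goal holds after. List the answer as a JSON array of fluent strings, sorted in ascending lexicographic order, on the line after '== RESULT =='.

Regress:
  G ∩ del = {}  (empty — regression defined)
  G \ add = {pkg_at(p1,gate), pkg_at(p3,whs1), truck_at(t3,gate)} \ {truck_at(t3,gate)} = {pkg_at(p1,gate), pkg_at(p3,whs1)}
  ∪ pre   = {pkg_at(p1,gate), pkg_at(p3,whs1)} ∪ {truck_at(t3,whs2)}
          = {pkg_at(p1,gate), pkg_at(p3,whs1), truck_at(t3,whs2)}

== RESULT ==
["pkg_at(p1,gate)", "pkg_at(p3,whs1)", "truck_at(t3,whs2)"]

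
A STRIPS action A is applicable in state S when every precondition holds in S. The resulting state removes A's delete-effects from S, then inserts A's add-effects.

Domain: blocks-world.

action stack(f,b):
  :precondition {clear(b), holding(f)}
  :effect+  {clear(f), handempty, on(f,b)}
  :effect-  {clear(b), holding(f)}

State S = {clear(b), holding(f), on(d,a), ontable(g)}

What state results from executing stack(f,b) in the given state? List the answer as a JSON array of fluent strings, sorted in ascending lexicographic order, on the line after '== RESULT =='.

Progress:
  pre ⊆ S: {clear(b), holding(f)} ⊆ S  — applicable
  S \ del = {on(d,a), ontable(g)}
  ∪ add   = {clear(f), handempty, on(d,a), on(f,b), ontable(g)}

== RESULT ==
["clear(f)", "handempty", "on(d,a)", "on(f,b)", "ontable(g)"]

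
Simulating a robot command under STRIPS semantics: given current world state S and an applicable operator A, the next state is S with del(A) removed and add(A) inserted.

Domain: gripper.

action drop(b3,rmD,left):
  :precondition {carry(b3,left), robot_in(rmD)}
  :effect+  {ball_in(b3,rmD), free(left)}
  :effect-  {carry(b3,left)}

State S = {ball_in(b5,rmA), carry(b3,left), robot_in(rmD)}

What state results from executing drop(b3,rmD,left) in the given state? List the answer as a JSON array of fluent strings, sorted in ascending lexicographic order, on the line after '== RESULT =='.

Progress:
  pre ⊆ S: {carry(b3,left), robot_in(rmD)} ⊆ S  — applicable
  S \ del = {ball_in(b5,rmA), robot_in(rmD)}
  ∪ add   = {ball_in(b3,rmD), ball_in(b5,rmA), free(left), robot_in(rmD)}

== RESULT ==
["ball_in(b3,rmD)", "ball_in(b5,rmA)", "free(left)", "robot_in(rmD)"]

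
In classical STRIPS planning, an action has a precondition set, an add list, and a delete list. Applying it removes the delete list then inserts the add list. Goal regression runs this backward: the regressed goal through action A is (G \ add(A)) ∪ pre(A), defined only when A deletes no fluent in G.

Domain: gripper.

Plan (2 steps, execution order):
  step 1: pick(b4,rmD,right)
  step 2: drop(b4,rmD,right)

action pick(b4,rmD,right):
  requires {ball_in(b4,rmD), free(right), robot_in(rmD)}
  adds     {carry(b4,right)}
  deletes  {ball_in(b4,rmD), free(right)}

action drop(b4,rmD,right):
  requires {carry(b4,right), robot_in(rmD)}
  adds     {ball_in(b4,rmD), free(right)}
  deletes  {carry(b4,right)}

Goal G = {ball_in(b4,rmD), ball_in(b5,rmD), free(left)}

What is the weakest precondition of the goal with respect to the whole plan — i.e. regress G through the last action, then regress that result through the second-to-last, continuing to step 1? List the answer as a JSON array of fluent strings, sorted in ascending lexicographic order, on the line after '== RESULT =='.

Regress step by step:
  through step 2 (drop(b4,rmD,right)): drop {ball_in(b4,rmD)}, keep {ball_in(b5,rmD), free(left)}, require {carry(b4,right), robot_in(rmD)}
    → {ball_in(b5,rmD), carry(b4,right), free(left), robot_in(rmD)}
  through step 1 (pick(b4,rmD,right)): drop {carry(b4,right)}, keep {ball_in(b5,rmD), free(left), robot_in(rmD)}, require {ball_in(b4,rmD), free(right), robot_in(rmD)}
    → {ball_in(b4,rmD), ball_in(b5,rmD), free(left), free(right), robot_in(rmD)}

== RESULT ==
["ball_in(b4,rmD)", "ball_in(b5,rmD)", "free(left)", "free(right)", "robot_in(rmD)"]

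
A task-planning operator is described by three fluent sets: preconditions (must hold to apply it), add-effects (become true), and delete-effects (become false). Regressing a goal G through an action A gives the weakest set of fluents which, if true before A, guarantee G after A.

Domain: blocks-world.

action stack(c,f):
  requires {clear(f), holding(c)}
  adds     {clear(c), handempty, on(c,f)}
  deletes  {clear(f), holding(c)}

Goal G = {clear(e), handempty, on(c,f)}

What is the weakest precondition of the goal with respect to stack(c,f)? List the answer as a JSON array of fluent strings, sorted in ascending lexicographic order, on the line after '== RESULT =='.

Regress:
  G ∩ del = {}  (empty — regression defined)
  G \ add = {clear(e), handempty, on(c,f)} \ {clear(c), handempty, on(c,f)} = {clear(e)}
  ∪ pre   = {clear(e)} ∪ {clear(f), holding(c)}
          = {clear(e), clear(f), holding(c)}

== RESULT ==
["clear(e)", "clear(f)", "holding(c)"]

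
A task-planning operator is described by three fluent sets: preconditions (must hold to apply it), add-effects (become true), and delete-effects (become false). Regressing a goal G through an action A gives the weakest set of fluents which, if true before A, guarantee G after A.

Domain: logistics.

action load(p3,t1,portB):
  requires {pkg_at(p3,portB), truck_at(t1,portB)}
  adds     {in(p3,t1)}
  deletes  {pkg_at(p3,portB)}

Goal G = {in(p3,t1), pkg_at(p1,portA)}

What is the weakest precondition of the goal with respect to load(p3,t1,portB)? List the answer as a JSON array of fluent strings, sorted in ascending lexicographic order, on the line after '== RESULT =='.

Compute (G \ add) ∪ pre:
  G ∩ del = {}  (empty — regression defined)
  G \ add = {in(p3,t1), pkg_at(p1,portA)} \ {in(p3,t1)} = {pkg_at(p1,portA)}
  ∪ pre   = {pkg_at(p1,portA)} ∪ {pkg_at(p3,portB), truck_at(t1,portB)}
          = {pkg_at(p1,portA), pkg_at(p3,portB), truck_at(t1,portB)}

== RESULT ==
["pkg_at(p1,portA)", "pkg_at(p3,portB)", "truck_at(t1,portB)"]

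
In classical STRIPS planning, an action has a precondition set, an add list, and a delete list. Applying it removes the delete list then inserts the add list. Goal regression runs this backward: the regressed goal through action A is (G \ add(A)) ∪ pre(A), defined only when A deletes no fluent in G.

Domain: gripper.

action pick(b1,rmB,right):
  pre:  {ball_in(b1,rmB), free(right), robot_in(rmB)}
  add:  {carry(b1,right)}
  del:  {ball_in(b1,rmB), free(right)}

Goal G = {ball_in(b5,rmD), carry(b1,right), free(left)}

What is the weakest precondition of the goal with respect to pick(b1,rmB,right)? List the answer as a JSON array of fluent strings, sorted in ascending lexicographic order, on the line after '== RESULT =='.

Compute (G \ add) ∪ pre:
  G ∩ del = {}  (empty — regression defined)
  G \ add = {ball_in(b5,rmD), carry(b1,right), free(left)} \ {carry(b1,right)} = {ball_in(b5,rmD), free(left)}
  ∪ pre   = {ball_in(b5,rmD), free(left)} ∪ {ball_in(b1,rmB), free(right), robot_in(rmB)}
          = {ball_in(b1,rmB), ball_in(b5,rmD), free(left), free(right), robot_in(rmB)}

== RESULT ==
["ball_in(b1,rmB)", "ball_in(b5,rmD)", "free(left)", "free(right)", "robot_in(rmB)"]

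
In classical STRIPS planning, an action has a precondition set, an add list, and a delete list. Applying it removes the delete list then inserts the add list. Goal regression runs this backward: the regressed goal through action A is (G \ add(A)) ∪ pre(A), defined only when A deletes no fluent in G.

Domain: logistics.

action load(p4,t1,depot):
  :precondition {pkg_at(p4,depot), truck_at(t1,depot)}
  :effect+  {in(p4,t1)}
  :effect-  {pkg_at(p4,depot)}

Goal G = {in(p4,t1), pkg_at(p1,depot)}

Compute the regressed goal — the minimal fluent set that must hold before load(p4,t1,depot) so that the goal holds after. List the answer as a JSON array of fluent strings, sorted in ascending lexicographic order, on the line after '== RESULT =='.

Compute (G \ add) ∪ pre:
  G ∩ del = {}  (empty — regression defined)
  G \ add = {in(p4,t1), pkg_at(p1,depot)} \ {in(p4,t1)} = {pkg_at(p1,depot)}
  ∪ pre   = {pkg_at(p1,depot)} ∪ {pkg_at(p4,depot), truck_at(t1,depot)}
          = {pkg_at(p1,depot), pkg_at(p4,depot), truck_at(t1,depot)}

== RESULT ==
["pkg_at(p1,depot)", "pkg_at(p4,depot)", "truck_at(t1,depot)"]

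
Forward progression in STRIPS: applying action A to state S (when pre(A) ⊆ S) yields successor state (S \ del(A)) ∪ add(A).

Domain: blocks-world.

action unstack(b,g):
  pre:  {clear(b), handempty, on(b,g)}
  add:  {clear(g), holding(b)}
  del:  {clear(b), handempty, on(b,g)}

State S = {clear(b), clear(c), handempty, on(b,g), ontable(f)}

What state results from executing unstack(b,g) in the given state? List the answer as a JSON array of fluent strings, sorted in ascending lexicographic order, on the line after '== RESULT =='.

Progress:
  pre ⊆ S: {clear(b), handempty, on(b,g)} ⊆ S  — applicable
  S \ del = {clear(c), ontable(f)}
  ∪ add   = {clear(c), clear(g), holding(b), ontable(f)}

== RESULT ==
["clear(c)", "clear(g)", "holding(b)", "ontable(f)"]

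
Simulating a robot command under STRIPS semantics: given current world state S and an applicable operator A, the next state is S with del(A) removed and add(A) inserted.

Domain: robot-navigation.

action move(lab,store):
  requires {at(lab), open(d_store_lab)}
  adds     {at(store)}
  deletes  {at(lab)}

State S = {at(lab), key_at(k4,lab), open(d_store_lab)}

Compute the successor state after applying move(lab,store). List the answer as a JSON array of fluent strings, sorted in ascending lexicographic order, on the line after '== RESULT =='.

Progress:
  pre ⊆ S: {at(lab), open(d_store_lab)} ⊆ S  — applicable
  S \ del = {key_at(k4,lab), open(d_store_lab)}
  ∪ add   = {at(store), key_at(k4,lab), open(d_store_lab)}

== RESULT ==
["at(store)", "key_at(k4,lab)", "open(d_store_lab)"]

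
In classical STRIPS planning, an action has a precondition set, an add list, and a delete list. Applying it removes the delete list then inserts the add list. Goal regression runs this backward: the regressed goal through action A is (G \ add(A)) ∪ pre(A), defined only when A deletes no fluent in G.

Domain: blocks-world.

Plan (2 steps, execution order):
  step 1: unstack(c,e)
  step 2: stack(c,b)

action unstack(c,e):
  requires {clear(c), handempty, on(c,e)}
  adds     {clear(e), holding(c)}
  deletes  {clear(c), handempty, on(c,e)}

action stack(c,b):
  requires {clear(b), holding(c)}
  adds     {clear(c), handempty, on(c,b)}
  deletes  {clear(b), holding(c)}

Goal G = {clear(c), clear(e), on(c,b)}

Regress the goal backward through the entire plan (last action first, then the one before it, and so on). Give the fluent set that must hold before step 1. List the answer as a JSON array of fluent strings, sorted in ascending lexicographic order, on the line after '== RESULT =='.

Regress step by step:
  through step 2 (stack(c,b)): drop {clear(c), on(c,b)}, keep {clear(e)}, require {clear(b), holding(c)}
    → {clear(b), clear(e), holding(c)}
  through step 1 (unstack(c,e)): drop {clear(e), holding(c)}, keep {clear(b)}, require {clear(c), handempty, on(c,e)}
    → {clear(b), clear(c), handempty, on(c,e)}

== RESULT ==
["clear(b)", "clear(c)", "handempty", "on(c,e)"]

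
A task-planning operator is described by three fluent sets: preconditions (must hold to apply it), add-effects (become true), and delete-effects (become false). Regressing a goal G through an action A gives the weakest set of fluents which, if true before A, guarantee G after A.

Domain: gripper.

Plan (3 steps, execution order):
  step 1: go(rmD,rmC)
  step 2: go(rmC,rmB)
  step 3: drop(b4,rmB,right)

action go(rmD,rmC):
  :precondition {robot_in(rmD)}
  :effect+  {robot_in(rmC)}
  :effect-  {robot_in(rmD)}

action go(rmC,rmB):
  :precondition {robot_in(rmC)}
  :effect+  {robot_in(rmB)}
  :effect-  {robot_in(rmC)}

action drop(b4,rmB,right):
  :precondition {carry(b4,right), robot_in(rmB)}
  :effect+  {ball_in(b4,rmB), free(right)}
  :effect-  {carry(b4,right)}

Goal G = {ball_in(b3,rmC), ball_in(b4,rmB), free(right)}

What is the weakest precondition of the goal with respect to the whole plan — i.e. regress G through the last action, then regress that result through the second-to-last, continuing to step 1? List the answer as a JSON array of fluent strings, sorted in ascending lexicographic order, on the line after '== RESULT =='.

Regress step by step:
  through step 3 (drop(b4,rmB,right)): drop {ball_in(b4,rmB), free(right)}, keep {ball_in(b3,rmC)}, require {carry(b4,right), robot_in(rmB)}
    → {ball_in(b3,rmC), carry(b4,right), robot_in(rmB)}
  through step 2 (go(rmC,rmB)): drop {robot_in(rmB)}, keep {ball_in(b3,rmC), carry(b4,right)}, require {robot_in(rmC)}
    → {ball_in(b3,rmC), carry(b4,right), robot_in(rmC)}
  through step 1 (go(rmD,rmC)): drop {robot_in(rmC)}, keep {ball_in(b3,rmC), carry(b4,right)}, require {robot_in(rmD)}
    → {ball_in(b3,rmC), carry(b4,right), robot_in(rmD)}

== RESULT ==
["ball_in(b3,rmC)", "carry(b4,right)", "robot_in(rmD)"]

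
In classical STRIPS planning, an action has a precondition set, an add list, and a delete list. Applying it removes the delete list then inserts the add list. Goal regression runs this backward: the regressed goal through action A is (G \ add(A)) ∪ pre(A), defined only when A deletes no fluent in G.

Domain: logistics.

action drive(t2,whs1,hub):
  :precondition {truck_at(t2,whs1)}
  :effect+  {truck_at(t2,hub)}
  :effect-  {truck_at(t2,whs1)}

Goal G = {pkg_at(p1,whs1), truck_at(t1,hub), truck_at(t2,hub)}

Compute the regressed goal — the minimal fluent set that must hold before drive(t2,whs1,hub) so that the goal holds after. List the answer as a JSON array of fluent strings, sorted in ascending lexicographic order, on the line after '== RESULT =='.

Regress:
  G ∩ del = {}  (empty — regression defined)
  G \ add = {pkg_at(p1,whs1), truck_at(t1,hub), truck_at(t2,hub)} \ {truck_at(t2,hub)} = {pkg_at(p1,whs1), truck_at(t1,hub)}
  ∪ pre   = {pkg_at(p1,whs1), truck_at(t1,hub)} ∪ {truck_at(t2,whs1)}
          = {pkg_at(p1,whs1), truck_at(t1,hub), truck_at(t2,whs1)}

== RESULT ==
["pkg_at(p1,whs1)", "truck_at(t1,hub)", "truck_at(t2,whs1)"]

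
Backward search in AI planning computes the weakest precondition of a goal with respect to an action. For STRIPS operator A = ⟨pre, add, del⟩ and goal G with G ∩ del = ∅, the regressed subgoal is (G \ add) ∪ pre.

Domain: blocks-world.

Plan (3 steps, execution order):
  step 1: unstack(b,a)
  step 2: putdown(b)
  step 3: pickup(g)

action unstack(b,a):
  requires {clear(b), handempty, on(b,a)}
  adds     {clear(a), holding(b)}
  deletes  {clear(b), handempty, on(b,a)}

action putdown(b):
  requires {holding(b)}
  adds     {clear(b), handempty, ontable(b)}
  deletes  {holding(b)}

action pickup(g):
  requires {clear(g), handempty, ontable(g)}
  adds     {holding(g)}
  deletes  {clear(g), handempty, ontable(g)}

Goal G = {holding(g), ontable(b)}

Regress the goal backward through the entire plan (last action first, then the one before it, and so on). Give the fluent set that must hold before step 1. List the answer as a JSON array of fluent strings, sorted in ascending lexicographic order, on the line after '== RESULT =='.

Regress step by step:
  through step 3 (pickup(g)): drop {holding(g)}, keep {ontable(b)}, require {clear(g), handempty, ontable(g)}
    → {clear(g), handempty, ontable(b), ontable(g)}
  through step 2 (putdown(b)): drop {handempty, ontable(b)}, keep {clear(g), ontable(g)}, require {holding(b)}
    → {clear(g), holding(b), ontable(g)}
  through step 1 (unstack(b,a)): drop {holding(b)}, keep {clear(g), ontable(g)}, require {clear(b), handempty, on(b,a)}
    → {clear(b), clear(g), handempty, on(b,a), ontable(g)}

== RESULT ==
["clear(b)", "clear(g)", "handempty", "on(b,a)", "ontable(g)"]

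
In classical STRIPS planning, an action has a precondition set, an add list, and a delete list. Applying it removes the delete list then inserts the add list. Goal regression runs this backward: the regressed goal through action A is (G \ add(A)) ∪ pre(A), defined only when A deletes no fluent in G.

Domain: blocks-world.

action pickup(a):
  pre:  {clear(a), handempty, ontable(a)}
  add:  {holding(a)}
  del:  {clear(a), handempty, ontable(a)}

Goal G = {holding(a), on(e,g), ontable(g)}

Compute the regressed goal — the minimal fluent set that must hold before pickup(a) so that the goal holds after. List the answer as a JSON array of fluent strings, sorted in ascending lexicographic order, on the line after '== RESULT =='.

Regress:
  G ∩ del = {}  (empty — regression defined)
  G \ add = {holding(a), on(e,g), ontable(g)} \ {holding(a)} = {on(e,g), ontable(g)}
  ∪ pre   = {on(e,g), ontable(g)} ∪ {clear(a), handempty, ontable(a)}
          = {clear(a), handempty, on(e,g), ontable(a), ontable(g)}

== RESULT ==
["clear(a)", "handempty", "on(e,g)", "ontable(a)", "ontable(g)"]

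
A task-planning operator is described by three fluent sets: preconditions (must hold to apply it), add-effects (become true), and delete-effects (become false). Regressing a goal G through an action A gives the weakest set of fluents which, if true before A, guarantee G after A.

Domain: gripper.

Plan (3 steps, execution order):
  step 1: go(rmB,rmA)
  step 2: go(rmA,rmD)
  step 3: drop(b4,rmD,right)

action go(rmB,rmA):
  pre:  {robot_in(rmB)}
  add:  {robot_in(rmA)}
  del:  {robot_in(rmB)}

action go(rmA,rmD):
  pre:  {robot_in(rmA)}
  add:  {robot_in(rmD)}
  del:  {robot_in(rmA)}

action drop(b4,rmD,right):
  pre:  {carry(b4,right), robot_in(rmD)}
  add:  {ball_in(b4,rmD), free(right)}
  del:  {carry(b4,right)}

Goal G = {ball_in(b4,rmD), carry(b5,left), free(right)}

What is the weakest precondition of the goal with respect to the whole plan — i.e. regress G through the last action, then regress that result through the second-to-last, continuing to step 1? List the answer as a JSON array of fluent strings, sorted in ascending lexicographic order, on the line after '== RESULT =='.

Work backward from the goal:
  through step 3 (drop(b4,rmD,right)): drop {ball_in(b4,rmD), free(right)}, keep {carry(b5,left)}, require {carry(b4,right), robot_in(rmD)}
    → {carry(b4,right), carry(b5,left), robot_in(rmD)}
  through step 2 (go(rmA,rmD)): drop {robot_in(rmD)}, keep {carry(b4,right), carry(b5,left)}, require {robot_in(rmA)}
    → {carry(b4,right), carry(b5,left), robot_in(rmA)}
  through step 1 (go(rmB,rmA)): drop {robot_in(rmA)}, keep {carry(b4,right), carry(b5,left)}, require {robot_in(rmB)}
    → {carry(b4,right), carry(b5,left), robot_in(rmB)}

== RESULT ==
["carry(b4,right)", "carry(b5,left)", "robot_in(rmB)"]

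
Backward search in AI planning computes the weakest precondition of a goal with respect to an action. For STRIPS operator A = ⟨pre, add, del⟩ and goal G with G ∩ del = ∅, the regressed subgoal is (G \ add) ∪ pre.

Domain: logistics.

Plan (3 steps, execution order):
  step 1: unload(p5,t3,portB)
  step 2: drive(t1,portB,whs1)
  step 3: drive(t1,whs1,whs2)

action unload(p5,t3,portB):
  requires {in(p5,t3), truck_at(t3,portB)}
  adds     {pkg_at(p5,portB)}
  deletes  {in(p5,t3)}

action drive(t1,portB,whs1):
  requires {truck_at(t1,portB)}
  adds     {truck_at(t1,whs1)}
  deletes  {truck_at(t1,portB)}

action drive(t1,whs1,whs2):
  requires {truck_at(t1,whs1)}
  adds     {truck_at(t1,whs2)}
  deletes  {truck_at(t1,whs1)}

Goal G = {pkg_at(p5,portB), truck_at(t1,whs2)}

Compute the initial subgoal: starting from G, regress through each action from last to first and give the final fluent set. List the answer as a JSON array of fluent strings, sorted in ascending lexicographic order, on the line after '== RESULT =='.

Work backward from the goal:
  through step 3 (drive(t1,whs1,whs2)): drop {truck_at(t1,whs2)}, keep {pkg_at(p5,portB)}, require {truck_at(t1,whs1)}
    → {pkg_at(p5,portB), truck_at(t1,whs1)}
  through step 2 (drive(t1,portB,whs1)): drop {truck_at(t1,whs1)}, keep {pkg_at(p5,portB)}, require {truck_at(t1,portB)}
    → {pkg_at(p5,portB), truck_at(t1,portB)}
  through step 1 (unload(p5,t3,portB)): drop {pkg_at(p5,portB)}, keep {truck_at(t1,portB)}, require {in(p5,t3), truck_at(t3,portB)}
    → {in(p5,t3), truck_at(t1,portB), truck_at(t3,portB)}

== RESULT ==
["in(p5,t3)", "truck_at(t1,portB)", "truck_at(t3,portB)"]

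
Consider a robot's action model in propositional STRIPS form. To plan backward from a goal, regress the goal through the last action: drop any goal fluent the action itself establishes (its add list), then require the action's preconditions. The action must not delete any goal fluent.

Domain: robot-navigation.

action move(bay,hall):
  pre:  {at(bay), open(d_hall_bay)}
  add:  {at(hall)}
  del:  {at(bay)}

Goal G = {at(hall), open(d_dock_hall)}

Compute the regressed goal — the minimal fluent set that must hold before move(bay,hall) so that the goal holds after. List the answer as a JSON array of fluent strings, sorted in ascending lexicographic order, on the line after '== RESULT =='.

Regress:
  G ∩ del = {}  (empty — regression defined)
  G \ add = {at(hall), open(d_dock_hall)} \ {at(hall)} = {open(d_dock_hall)}
  ∪ pre   = {open(d_dock_hall)} ∪ {at(bay), open(d_hall_bay)}
          = {at(bay), open(d_dock_hall), open(d_hall_bay)}

== RESULT ==
["at(bay)", "open(d_dock_hall)", "open(d_hall_bay)"]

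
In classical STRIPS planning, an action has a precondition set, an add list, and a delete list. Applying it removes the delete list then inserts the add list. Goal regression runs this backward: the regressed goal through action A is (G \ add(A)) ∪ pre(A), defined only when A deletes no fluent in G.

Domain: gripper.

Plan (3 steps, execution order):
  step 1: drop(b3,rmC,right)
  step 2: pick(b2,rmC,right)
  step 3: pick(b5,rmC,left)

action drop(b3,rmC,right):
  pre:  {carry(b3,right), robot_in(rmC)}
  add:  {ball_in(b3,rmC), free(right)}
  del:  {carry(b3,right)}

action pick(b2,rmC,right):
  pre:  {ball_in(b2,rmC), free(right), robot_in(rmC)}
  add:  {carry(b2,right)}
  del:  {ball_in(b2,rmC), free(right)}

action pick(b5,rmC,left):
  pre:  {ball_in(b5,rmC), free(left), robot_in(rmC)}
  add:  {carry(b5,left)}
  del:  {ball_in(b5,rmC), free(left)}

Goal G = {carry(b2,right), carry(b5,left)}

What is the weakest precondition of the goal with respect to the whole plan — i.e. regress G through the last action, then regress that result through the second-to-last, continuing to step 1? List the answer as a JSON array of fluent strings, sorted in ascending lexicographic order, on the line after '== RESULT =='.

Regress step by step:
  through step 3 (pick(b5,rmC,left)): drop {carry(b5,left)}, keep {carry(b2,right)}, require {ball_in(b5,rmC), free(left), robot_in(rmC)}
    → {ball_in(b5,rmC), carry(b2,right), free(left), robot_in(rmC)}
  through step 2 (pick(b2,rmC,right)): drop {carry(b2,right)}, keep {ball_in(b5,rmC), free(left), robot_in(rmC)}, require {ball_in(b2,rmC), free(right), robot_in(rmC)}
    → {ball_in(b2,rmC), ball_in(b5,rmC), free(left), free(right), robot_in(rmC)}
  through step 1 (drop(b3,rmC,right)): drop {free(right)}, keep {ball_in(b2,rmC), ball_in(b5,rmC), free(left), robot_in(rmC)}, require {carry(b3,right), robot_in(rmC)}
    → {ball_in(b2,rmC), ball_in(b5,rmC), carry(b3,right), free(left), robot_in(rmC)}

== RESULT ==
["ball_in(b2,rmC)", "ball_in(b5,rmC)", "carry(b3,right)", "free(left)", "robot_in(rmC)"]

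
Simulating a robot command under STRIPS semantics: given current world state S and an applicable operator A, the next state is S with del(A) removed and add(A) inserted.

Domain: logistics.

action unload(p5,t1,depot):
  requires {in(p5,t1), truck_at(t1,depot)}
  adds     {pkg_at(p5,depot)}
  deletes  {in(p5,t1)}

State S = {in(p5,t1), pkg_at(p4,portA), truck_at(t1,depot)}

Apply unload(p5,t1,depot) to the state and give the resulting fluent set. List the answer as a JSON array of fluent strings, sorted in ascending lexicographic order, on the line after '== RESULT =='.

Compute (S \ del) ∪ add:
  pre ⊆ S: {in(p5,t1), truck_at(t1,depot)} ⊆ S  — applicable
  S \ del = {pkg_at(p4,portA), truck_at(t1,depot)}
  ∪ add   = {pkg_at(p4,portA), pkg_at(p5,depot), truck_at(t1,depot)}

== RESULT ==
["pkg_at(p4,portA)", "pkg_at(p5,depot)", "truck_at(t1,depot)"]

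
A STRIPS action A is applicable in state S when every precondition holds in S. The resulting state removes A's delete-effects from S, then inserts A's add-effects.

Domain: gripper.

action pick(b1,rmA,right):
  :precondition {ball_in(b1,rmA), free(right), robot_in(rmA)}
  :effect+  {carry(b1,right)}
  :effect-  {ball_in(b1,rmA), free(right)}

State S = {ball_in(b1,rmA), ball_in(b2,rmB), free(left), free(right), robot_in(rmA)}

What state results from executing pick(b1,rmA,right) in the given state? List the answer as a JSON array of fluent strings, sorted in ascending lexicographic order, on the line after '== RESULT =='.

Compute (S \ del) ∪ add:
  pre ⊆ S: {ball_in(b1,rmA), free(right), robot_in(rmA)} ⊆ S  — applicable
  S \ del = {ball_in(b2,rmB), free(left), robot_in(rmA)}
  ∪ add   = {ball_in(b2,rmB), carry(b1,right), free(left), robot_in(rmA)}

== RESULT ==
["ball_in(b2,rmB)", "carry(b1,right)", "free(left)", "robot_in(rmA)"]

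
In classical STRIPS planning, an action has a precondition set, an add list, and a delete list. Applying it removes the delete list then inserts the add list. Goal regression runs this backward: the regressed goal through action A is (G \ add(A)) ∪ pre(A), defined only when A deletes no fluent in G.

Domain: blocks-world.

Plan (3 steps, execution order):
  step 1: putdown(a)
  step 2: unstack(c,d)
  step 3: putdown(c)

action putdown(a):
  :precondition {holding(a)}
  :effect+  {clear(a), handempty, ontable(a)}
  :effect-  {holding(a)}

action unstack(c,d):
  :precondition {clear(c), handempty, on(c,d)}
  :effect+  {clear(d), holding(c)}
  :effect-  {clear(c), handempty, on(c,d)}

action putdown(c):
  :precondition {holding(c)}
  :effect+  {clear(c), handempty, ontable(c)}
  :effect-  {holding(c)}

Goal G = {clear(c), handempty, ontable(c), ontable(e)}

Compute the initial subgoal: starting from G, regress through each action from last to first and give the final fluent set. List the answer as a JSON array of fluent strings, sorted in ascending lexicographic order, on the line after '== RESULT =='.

Work backward from the goal:
  through step 3 (putdown(c)): drop {clear(c), handempty, ontable(c)}, keep {ontable(e)}, require {holding(c)}
    → {holding(c), ontable(e)}
  through step 2 (unstack(c,d)): drop {holding(c)}, keep {ontable(e)}, require {clear(c), handempty, on(c,d)}
    → {clear(c), handempty, on(c,d), ontable(e)}
  through step 1 (putdown(a)): drop {handempty}, keep {clear(c), on(c,d), ontable(e)}, require {holding(a)}
    → {clear(c), holding(a), on(c,d), ontable(e)}

== RESULT ==
["clear(c)", "holding(a)", "on(c,d)", "ontable(e)"]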